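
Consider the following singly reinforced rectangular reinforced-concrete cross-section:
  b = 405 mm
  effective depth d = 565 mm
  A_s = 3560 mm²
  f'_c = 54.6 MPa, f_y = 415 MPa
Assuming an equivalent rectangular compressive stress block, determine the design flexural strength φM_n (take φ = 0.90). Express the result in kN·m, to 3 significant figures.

φM_n ≈ 699 kN·m

T = A_s f_y = 3560 × 415 = 1477400 N = 1477.4 kN.
From C = T: a = T/(0.85 f'_c b) = 1477400/(0.85 × 54.6 × 405) = 78.60 mm.
M_n = T(d − a/2) = 1477.4 kN × (565 − 39.3) mm = 776.67 kN·m.
φM_n = 0.90 × 776.67 = 699.00 kN·m.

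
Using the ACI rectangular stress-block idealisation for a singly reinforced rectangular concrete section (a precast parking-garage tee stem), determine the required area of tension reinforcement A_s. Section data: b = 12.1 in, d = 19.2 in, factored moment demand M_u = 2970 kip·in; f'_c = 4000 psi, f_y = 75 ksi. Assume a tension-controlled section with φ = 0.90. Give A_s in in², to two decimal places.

A_s ≈ 2.62 in²

M_n = M_u/φ = 2970/0.90 = 3300 kip·in.
From M_n = 0.85 f'_c a b (d − a/2):
a = d − √(d² − 2M_n/(0.85 f'_c b)) = 19.2 − √(19.2² − 2 × 3300/(0.85 × 4 × 12.1)) = 4.770 in.
A_s = 0.85 f'_c a b / f_y = 0.85 × 4 × 4.770 × 12.1 / 75 = 2.617 in².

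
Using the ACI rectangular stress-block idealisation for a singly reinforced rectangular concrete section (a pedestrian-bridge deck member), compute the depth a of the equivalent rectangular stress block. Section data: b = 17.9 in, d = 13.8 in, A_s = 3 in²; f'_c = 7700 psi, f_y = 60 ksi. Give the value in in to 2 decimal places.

T = A_s f_y = 3 × 60 = 180 kips.
a = T/(0.85 f'_c b) = 180/(0.85 × 7.7 × 17.9) = 1.54 in.

a ≈ 1.54 in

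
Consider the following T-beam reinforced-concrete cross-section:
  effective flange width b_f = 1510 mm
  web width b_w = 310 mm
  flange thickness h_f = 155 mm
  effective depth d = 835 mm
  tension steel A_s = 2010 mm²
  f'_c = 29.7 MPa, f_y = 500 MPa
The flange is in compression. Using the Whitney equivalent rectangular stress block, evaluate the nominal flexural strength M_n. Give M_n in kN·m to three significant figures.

M_n ≈ 826 kN·m

Tension: T = A_s f_y = 2010 × 500 = 1005000 N.
Try a within the flange: a = T/(0.85 f'_c b_f) = 1005000/(0.85 × 29.7 × 1510) = 26.36 mm.
Since a = 26.36 ≤ h_f = 155 mm, the stress block lies entirely in the flange; analyse as a rectangular beam of width b_f.
M_n = T(d − a/2) = 1005000 × (835 − 13.18) = 825.93 × 10⁶ N·mm.
M_n = 825.93 kN·m.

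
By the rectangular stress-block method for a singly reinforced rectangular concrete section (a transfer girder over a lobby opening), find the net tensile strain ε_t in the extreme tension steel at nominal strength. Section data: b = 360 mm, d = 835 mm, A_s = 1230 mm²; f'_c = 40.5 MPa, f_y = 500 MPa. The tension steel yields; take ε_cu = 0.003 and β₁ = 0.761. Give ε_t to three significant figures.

ε_t ≈ 0.0354

a = A_s f_y/(0.85 f'_c b) = 49.62 mm.
β₁ = 0.761, so c = a/β₁ = 49.62/0.761 = 65.20 mm.
From the linear strain diagram with ε_cu = 0.003: ε_t = 0.003 (d − c)/c = 0.003 × (835 − 65.20)/65.20 = 0.0354.
Since ε_t ≥ 0.005, the section is tension-controlled.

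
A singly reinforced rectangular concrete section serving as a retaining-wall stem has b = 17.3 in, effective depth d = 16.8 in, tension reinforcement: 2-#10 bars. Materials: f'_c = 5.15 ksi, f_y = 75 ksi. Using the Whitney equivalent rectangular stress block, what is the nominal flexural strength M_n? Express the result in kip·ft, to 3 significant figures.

A_s = 2 × 1.27 = 2.54 in².
T = A_s f_y = 2.54 × 75 = 190.5 kips.
a = T/(0.85 f'_c b) = 190.5/(0.85 × 5.15 × 17.3) = 2.515 in.
M_n = T(d − a/2) = 190.5 × (16.8 − 1.2575) = 2960.8 kip·in = 2960.8/12 = 246.73 kip·ft.

M_n ≈ 247 kip·ft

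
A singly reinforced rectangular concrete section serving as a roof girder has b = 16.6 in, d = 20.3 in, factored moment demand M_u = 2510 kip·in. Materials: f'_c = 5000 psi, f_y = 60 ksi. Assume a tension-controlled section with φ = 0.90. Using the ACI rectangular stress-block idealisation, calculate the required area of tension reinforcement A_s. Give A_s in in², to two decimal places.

A_s ≈ 2.41 in²

M_n = M_u/φ = 2510/0.90 = 2788.89 kip·in.
From M_n = 0.85 f'_c a b (d − a/2):
a = d − √(d² − 2M_n/(0.85 f'_c b)) = 20.3 − √(20.3² − 2 × 2788.89/(0.85 × 5 × 16.6)) = 2.051 in.
A_s = 0.85 f'_c a b / f_y = 0.85 × 5 × 2.051 × 16.6 / 60 = 2.412 in².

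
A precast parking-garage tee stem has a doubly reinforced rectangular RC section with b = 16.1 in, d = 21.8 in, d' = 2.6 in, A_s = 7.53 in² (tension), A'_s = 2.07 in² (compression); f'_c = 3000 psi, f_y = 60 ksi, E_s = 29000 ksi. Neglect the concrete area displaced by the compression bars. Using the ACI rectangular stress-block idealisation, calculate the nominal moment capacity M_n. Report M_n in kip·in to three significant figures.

M_n ≈ 8220 kip·in

Assume both steels yield.
a = (A_s − A'_s) f_y/(0.85 f'_c b) = (7.53 − 2.07) × 60/(0.85 × 3 × 16.1) = 7.980 in.
c = a/β₁ = 7.980/0.85 = 9.388 in; ε'_s = 0.003(c − d')/c = 0.0022 ≥ ε_y = 0.0021, so the compression steel yields.
M_n = (A_s − A'_s) f_y (d − a/2) + A'_s f_y (d − d') = 327.6 × (21.8 − 3.99) + 124.2 × (21.8 − 2.6) = 5834.6 + 2384.6 = 8219.2 kip·in.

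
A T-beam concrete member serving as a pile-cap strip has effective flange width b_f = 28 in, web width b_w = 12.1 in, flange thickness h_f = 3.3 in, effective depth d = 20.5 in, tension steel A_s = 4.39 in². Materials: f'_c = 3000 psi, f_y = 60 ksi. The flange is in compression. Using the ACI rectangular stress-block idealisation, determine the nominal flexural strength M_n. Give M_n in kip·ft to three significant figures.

Tension: T = A_s f_y = 4.39 × 60 = 263.4 kips.
Try a within the flange: a = T/(0.85 f'_c b_f) = 263.4/(0.85 × 3 × 28) = 3.689 in.
a = 3.689 > h_f = 3.3 in: the block extends into the web. Split into flange-overhang and web parts.
C_f = 0.85 f'_c (b_f − b_w) h_f = 0.85 × 3 × (28 − 12.1) × 3.3 = 133.8 kips.
Remaining web compression depth: a_w = (T − C_f)/(0.85 f'_c b_w) = (263.4 − 133.8)/(0.85 × 3 × 12.1) = 4.200 in.
M_n = C_f(d − h_f/2) + (T − C_f)(d − a_w/2) = 133.8 × (20.5 − 1.65) + 129.6 × (20.5 − 2.1) = 2522.1 + 2384.6 = 4906.7 kip·in.
M_n = 4906.7/12 = 408.89 kip·ft.

M_n ≈ 409 kip·ft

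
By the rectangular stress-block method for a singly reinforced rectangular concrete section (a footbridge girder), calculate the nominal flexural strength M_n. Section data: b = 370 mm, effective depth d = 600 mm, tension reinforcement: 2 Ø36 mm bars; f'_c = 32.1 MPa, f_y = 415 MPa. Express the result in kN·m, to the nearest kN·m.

M_n ≈ 472 kN·m

A_s = 2 × 1018 = 2036 mm².
T = A_s f_y = 2036 × 415 = 844940 N = 844.94 kN.
From C = T: a = T/(0.85 f'_c b) = 844940/(0.85 × 32.1 × 370) = 83.70 mm.
M_n = T(d − a/2) = 844.94 kN × (600 − 41.85) mm = 471.60 kN·m.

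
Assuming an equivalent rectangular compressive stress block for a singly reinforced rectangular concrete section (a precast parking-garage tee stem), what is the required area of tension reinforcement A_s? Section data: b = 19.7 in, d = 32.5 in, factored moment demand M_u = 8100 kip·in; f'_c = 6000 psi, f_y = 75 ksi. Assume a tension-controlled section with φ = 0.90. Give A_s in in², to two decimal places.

M_n = M_u/φ = 8100/0.90 = 9000 kip·in.
From M_n = 0.85 f'_c a b (d − a/2):
a = d − √(d² − 2M_n/(0.85 f'_c b)) = 32.5 − √(32.5² − 2 × 9000/(0.85 × 6 × 19.7)) = 2.884 in.
A_s = 0.85 f'_c a b / f_y = 0.85 × 6 × 2.884 × 19.7 / 75 = 3.863 in².

A_s ≈ 3.86 in²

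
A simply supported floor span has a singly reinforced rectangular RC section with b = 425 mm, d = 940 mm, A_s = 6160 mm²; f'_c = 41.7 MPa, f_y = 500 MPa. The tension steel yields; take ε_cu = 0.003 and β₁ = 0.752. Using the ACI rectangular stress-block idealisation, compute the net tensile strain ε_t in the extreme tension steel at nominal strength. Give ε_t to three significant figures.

a = A_s f_y/(0.85 f'_c b) = 204.46 mm.
β₁ = 0.752, so c = a/β₁ = 204.46/0.752 = 271.89 mm.
From the linear strain diagram with ε_cu = 0.003: ε_t = 0.003 (d − c)/c = 0.003 × (940 − 271.89)/271.89 = 0.00737.
Since ε_t ≥ 0.005, the section is tension-controlled.

ε_t ≈ 0.00737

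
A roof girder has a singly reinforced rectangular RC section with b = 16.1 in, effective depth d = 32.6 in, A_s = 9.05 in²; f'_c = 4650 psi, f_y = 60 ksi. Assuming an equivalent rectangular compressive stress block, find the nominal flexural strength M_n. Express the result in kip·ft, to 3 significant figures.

T = A_s f_y = 9.05 × 60 = 543 kips.
a = T/(0.85 f'_c b) = 543/(0.85 × 4.65 × 16.1) = 8.533 in.
M_n = T(d − a/2) = 543 × (32.6 − 4.2665) = 15385.1 kip·in = 15385.1/12 = 1282.09 kip·ft.

M_n ≈ 1280 kip·ft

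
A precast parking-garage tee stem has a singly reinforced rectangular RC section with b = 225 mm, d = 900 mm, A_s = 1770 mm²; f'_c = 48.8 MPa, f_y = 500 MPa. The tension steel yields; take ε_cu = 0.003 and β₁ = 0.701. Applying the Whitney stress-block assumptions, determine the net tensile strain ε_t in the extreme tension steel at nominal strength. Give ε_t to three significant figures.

ε_t ≈ 0.0170

a = A_s f_y/(0.85 f'_c b) = 94.82 mm.
β₁ = 0.701, so c = a/β₁ = 94.82/0.701 = 135.26 mm.
From the linear strain diagram with ε_cu = 0.003: ε_t = 0.003 (d − c)/c = 0.003 × (900 − 135.26)/135.26 = 0.0170.
Since ε_t ≥ 0.005, the section is tension-controlled.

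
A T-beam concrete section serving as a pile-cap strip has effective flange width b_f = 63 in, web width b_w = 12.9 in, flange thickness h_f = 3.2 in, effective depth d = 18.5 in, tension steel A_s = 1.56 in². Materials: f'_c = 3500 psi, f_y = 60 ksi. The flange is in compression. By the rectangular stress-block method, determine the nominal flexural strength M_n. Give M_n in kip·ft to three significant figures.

M_n ≈ 142 kip·ft

Tension: T = A_s f_y = 1.56 × 60 = 93.6 kips.
Try a within the flange: a = T/(0.85 f'_c b_f) = 93.6/(0.85 × 3.5 × 63) = 0.499 in.
Since a = 0.499 ≤ h_f = 3.2 in, the stress block lies entirely in the flange; analyse as a rectangular beam of width b_f.
M_n = T(d − a/2) = 93.6 × (18.5 − 0.2495) = 1708.2 kip·in.
M_n = 1708.2/12 = 142.35 kip·ft.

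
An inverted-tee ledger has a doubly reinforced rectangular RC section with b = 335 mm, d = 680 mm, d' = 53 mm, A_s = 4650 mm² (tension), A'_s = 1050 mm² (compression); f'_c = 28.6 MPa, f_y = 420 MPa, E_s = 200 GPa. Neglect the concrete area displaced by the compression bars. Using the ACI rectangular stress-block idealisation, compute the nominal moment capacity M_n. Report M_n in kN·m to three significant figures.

Assume both tension and compression steel yield.
Net tension couple steel: A_s − A'_s = 3600 mm².
a = (A_s − A'_s) f_y / (0.85 f'_c b) = 1512000/(0.85 × 28.6 × 335) = 185.66 mm.
c = a/β₁ = 185.66/0.846 = 219.46 mm; ε'_s = 0.003(c − d')/c = 0.0023 ≥ f_y/E_s = 0.0021, so compression steel does yield.
M_n = (A_s − A'_s) f_y (d − a/2) + A'_s f_y (d − d') = [1512000 × (680 − 92.83) + 441000 × (680 − 53)] × 10⁻⁶ = 887.80 + 276.51 = 1164.31 kN·m.

M_n ≈ 1160 kN·m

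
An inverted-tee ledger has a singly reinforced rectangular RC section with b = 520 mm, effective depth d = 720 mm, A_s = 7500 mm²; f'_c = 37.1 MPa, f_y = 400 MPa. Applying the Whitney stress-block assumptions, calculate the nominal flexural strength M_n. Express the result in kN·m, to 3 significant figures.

M_n ≈ 1890 kN·m

T = A_s f_y = 7500 × 400 = 3000000 N = 3000 kN.
From C = T: a = T/(0.85 f'_c b) = 3000000/(0.85 × 37.1 × 520) = 182.95 mm.
M_n = T(d − a/2) = 3000 kN × (720 − 91.475) mm = 1885.58 kN·m.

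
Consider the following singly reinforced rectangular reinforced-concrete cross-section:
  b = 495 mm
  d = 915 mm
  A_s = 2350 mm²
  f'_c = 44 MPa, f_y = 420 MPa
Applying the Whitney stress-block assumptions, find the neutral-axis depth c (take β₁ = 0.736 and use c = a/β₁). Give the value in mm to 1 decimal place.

T = A_s f_y = 2350 × 420 = 987000 N = 987 kN.
Setting C = 0.85 f'_c a b equal to T: a = 987000/(0.85 × 44 × 495) = 53.314 mm.
With β₁ = 0.736, c = a/β₁ = 53.314/0.736 = 72.4 mm.

c ≈ 72.4 mm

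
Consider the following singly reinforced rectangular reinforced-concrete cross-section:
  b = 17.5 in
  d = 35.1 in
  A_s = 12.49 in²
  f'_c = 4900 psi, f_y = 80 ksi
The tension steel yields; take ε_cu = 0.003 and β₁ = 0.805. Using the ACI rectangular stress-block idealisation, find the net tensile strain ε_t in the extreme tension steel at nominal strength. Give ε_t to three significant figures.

ε_t ≈ 0.00318

a = A_s f_y/(0.85 f'_c b) = 13.709 in.
β₁ = 0.805, so c = a/β₁ = 13.709/0.805 = 17.030 in.
From the linear strain diagram with ε_cu = 0.003: ε_t = 0.003 (d − c)/c = 0.003 × (35.1 − 17.030)/17.030 = 0.00318.
ε_t < 0.004 — the section is over-reinforced for flexure under ACI limits.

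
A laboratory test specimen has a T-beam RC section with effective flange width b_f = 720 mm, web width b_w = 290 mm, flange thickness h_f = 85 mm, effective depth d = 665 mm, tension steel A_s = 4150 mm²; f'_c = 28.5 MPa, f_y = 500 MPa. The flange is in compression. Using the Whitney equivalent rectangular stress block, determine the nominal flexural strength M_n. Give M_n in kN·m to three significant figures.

M_n ≈ 1240 kN·m

Tension: T = A_s f_y = 4150 × 500 = 2075000 N.
Try a within the flange: a = T/(0.85 f'_c b_f) = 2075000/(0.85 × 28.5 × 720) = 118.97 mm.
a = 118.97 > h_f = 85 mm: the block extends into the web. Split into flange-overhang and web parts.
C_f = 0.85 f'_c (b_f − b_w) h_f = 0.85 × 28.5 × (720 − 290) × 85 = 885424 N.
Remaining web compression depth: a_w = (T − C_f)/(0.85 f'_c b_w) = (2075000 − 885424)/(0.85 × 28.5 × 290) = 169.33 mm.
M_n = C_f(d − h_f/2) + (T − C_f)(d − a_w/2) = 885424 × (665 − 42.5) + 1189576 × (665 − 84.665) = 551.18 + 690.35 = 1241.53 × 10⁶ N·mm.
M_n = 1241.53 kN·m.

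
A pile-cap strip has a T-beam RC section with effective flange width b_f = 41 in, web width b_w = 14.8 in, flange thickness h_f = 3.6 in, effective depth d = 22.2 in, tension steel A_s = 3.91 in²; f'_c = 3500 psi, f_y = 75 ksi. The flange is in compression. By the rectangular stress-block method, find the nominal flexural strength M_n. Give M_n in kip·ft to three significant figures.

M_n ≈ 513 kip·ft

Tension: T = A_s f_y = 3.91 × 75 = 293.25 kips.
Try a within the flange: a = T/(0.85 f'_c b_f) = 293.25/(0.85 × 3.5 × 41) = 2.404 in.
Since a = 2.404 ≤ h_f = 3.6 in, the stress block lies entirely in the flange; analyse as a rectangular beam of width b_f.
M_n = T(d − a/2) = 293.25 × (22.2 − 1.202) = 6157.7 kip·in.
M_n = 6157.7/12 = 513.14 kip·ft.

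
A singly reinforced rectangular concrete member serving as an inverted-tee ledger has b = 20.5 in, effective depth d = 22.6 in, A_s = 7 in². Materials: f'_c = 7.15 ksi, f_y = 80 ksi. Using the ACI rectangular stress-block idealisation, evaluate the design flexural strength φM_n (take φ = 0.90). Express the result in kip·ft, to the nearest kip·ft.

φM_n ≈ 855 kip·ft

T = A_s f_y = 7 × 80 = 560 kips.
a = T/(0.85 f'_c b) = 560/(0.85 × 7.15 × 20.5) = 4.495 in.
M_n = T(d − a/2) = 560 × (22.6 − 2.2475) = 11397.4 kip·in = 11397.4/12 = 949.78 kip·ft.
φM_n = 0.90 × 949.78 = 854.80 kip·ft.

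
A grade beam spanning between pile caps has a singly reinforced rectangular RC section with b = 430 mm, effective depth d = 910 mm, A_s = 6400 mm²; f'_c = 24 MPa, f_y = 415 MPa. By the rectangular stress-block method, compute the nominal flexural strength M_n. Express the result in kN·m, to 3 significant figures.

T = A_s f_y = 6400 × 415 = 2656000 N = 2656 kN.
From C = T: a = T/(0.85 f'_c b) = 2656000/(0.85 × 24 × 430) = 302.78 mm.
M_n = T(d − a/2) = 2656 kN × (910 − 151.39) mm = 2014.87 kN·m.

M_n ≈ 2010 kN·m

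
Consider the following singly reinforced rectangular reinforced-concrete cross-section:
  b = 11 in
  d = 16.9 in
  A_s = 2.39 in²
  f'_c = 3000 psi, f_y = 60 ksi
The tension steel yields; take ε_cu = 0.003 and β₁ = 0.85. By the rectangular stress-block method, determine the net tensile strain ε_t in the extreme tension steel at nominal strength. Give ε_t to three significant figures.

a = A_s f_y/(0.85 f'_c b) = 5.112 in.
β₁ = 0.85, so c = a/β₁ = 5.112/0.85 = 6.014 in.
From the linear strain diagram with ε_cu = 0.003: ε_t = 0.003 (d − c)/c = 0.003 × (16.9 − 6.014)/6.014 = 0.00543.
Since ε_t ≥ 0.005, the section is tension-controlled.

ε_t ≈ 0.00543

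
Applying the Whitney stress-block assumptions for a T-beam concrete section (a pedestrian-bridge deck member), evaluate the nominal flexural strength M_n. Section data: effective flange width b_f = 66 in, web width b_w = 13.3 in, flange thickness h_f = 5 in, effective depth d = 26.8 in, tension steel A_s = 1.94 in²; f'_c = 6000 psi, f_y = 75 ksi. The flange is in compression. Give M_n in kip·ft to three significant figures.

M_n ≈ 322 kip·ft

Tension: T = A_s f_y = 1.94 × 75 = 145.5 kips.
Try a within the flange: a = T/(0.85 f'_c b_f) = 145.5/(0.85 × 6 × 66) = 0.432 in.
Since a = 0.432 ≤ h_f = 5 in, the stress block lies entirely in the flange; analyse as a rectangular beam of width b_f.
M_n = T(d − a/2) = 145.5 × (26.8 − 0.216) = 3868.0 kip·in.
M_n = 3868.0/12 = 322.33 kip·ft.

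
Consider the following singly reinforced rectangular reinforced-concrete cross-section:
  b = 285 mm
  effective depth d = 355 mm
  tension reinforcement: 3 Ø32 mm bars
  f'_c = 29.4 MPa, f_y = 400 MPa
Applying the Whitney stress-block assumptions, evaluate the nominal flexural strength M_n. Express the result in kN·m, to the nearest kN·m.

A_s = 3 × 804 = 2412 mm².
T = A_s f_y = 2412 × 400 = 964800 N = 964.8 kN.
From C = T: a = T/(0.85 f'_c b) = 964800/(0.85 × 29.4 × 285) = 135.46 mm.
M_n = T(d − a/2) = 964.8 kN × (355 − 67.73) mm = 277.16 kN·m.

M_n ≈ 277 kN·m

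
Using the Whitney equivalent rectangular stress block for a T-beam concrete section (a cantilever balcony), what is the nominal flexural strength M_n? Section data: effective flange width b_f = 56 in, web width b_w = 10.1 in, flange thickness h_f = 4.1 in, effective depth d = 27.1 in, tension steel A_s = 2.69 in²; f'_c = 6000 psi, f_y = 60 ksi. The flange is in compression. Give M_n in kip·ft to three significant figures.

M_n ≈ 361 kip·ft

Tension: T = A_s f_y = 2.69 × 60 = 161.4 kips.
Try a within the flange: a = T/(0.85 f'_c b_f) = 161.4/(0.85 × 6 × 56) = 0.565 in.
Since a = 0.565 ≤ h_f = 4.1 in, the stress block lies entirely in the flange; analyse as a rectangular beam of width b_f.
M_n = T(d − a/2) = 161.4 × (27.1 − 0.2825) = 4328.3 kip·in.
M_n = 4328.3/12 = 360.69 kip·ft.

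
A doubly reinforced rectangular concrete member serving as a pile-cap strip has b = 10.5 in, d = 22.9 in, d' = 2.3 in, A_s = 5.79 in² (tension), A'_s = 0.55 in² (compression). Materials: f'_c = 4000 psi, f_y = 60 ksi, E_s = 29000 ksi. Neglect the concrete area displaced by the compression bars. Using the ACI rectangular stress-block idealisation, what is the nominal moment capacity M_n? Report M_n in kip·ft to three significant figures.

Assume both steels yield.
a = (A_s − A'_s) f_y/(0.85 f'_c b) = (5.79 − 0.55) × 60/(0.85 × 4 × 10.5) = 8.807 in.
c = a/β₁ = 8.807/0.85 = 10.361 in; ε'_s = 0.003(c − d')/c = 0.0023 ≥ ε_y = 0.0021, so the compression steel yields.
M_n = (A_s − A'_s) f_y (d − a/2) + A'_s f_y (d − d') = 314.4 × (22.9 − 4.4035) + 33 × (22.9 − 2.3) = 5815.3 + 679.8 = 6495.1 kip·in = 6495.1/12 = 541.26 kip·ft.

M_n ≈ 541 kip·ft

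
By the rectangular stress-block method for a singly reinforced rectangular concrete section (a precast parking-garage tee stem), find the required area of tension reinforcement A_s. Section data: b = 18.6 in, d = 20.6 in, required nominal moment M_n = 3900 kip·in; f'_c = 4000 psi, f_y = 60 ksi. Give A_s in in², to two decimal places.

From M_n = 0.85 f'_c a b (d − a/2):
a = d − √(d² − 2M_n/(0.85 f'_c b)) = 20.6 − √(20.6² − 2 × 3900/(0.85 × 4 × 18.6)) = 3.250 in.
A_s = 0.85 f'_c a b / f_y = 0.85 × 4 × 3.250 × 18.6 / 60 = 3.426 in².

A_s ≈ 3.43 in²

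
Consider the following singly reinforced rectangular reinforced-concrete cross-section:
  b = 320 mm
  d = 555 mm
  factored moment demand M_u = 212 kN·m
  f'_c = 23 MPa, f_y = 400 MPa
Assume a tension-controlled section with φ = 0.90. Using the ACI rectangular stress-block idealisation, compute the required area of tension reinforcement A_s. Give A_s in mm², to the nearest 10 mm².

M_n = M_u/φ = 212/0.90 = 235.556 kN·m.
With M_n = 0.85 f'_c a b (d − a/2), solve the quadratic for a:
a = d − √(d² − 2M_n/(0.85 f'_c b)) = 555 − √(555² − 2 × 235.556×10⁶/(0.85 × 23 × 320)) = 72.59 mm.
A_s = 0.85 f'_c a b / f_y = 0.85 × 23 × 72.59 × 320 / 400 = 1135.3 mm².

A_s ≈ 1140 mm²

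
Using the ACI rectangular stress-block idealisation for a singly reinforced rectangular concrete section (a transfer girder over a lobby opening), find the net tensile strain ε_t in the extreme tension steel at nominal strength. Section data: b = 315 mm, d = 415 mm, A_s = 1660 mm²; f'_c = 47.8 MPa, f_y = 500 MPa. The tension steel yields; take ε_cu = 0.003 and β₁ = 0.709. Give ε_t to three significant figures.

a = A_s f_y/(0.85 f'_c b) = 64.85 mm.
β₁ = 0.709, so c = a/β₁ = 64.85/0.709 = 91.47 mm.
From the linear strain diagram with ε_cu = 0.003: ε_t = 0.003 (d − c)/c = 0.003 × (415 − 91.47)/91.47 = 0.0106.
Since ε_t ≥ 0.005, the section is tension-controlled.

ε_t ≈ 0.0106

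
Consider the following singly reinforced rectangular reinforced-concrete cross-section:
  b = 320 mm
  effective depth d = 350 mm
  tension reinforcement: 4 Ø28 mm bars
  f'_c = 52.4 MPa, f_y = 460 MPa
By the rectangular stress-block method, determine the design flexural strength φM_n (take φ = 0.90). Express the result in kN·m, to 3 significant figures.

A_s = 4 × 616 = 2464 mm².
T = A_s f_y = 2464 × 460 = 1133440 N = 1133.44 kN.
From C = T: a = T/(0.85 f'_c b) = 1133440/(0.85 × 52.4 × 320) = 79.52 mm.
M_n = T(d − a/2) = 1133.44 kN × (350 − 39.76) mm = 351.64 kN·m.
φM_n = 0.90 × 351.64 = 316.48 kN·m.

φM_n ≈ 316 kN·m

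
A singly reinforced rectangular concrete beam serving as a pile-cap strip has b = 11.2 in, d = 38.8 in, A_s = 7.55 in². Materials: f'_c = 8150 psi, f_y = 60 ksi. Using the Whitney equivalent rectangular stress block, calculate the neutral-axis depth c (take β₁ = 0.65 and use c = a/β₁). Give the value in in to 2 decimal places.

c ≈ 8.98 in

T = A_s f_y = 7.55 × 60 = 453 kips.
a = T/(0.85 f'_c b) = 453/(0.85 × 8.15 × 11.2) = 5.8385 in.
With β₁ = 0.65, c = a/β₁ = 5.8385/0.65 = 8.98 in.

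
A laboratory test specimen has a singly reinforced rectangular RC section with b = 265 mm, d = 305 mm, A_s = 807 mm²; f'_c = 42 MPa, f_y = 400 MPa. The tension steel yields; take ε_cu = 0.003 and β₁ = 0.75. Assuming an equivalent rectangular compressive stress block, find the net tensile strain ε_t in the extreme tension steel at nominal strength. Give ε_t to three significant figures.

ε_t ≈ 0.0171

a = A_s f_y/(0.85 f'_c b) = 34.12 mm.
β₁ = 0.75, so c = a/β₁ = 34.12/0.75 = 45.49 mm.
From the linear strain diagram with ε_cu = 0.003: ε_t = 0.003 (d − c)/c = 0.003 × (305 − 45.49)/45.49 = 0.0171.
Since ε_t ≥ 0.005, the section is tension-controlled.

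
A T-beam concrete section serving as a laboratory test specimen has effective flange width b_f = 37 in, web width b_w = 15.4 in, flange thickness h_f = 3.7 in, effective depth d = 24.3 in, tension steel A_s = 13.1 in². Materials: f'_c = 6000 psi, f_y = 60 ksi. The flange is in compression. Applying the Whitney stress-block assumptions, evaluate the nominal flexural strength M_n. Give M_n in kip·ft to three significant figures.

M_n ≈ 1450 kip·ft

Tension: T = A_s f_y = 13.1 × 60 = 786 kips.
Try a within the flange: a = T/(0.85 f'_c b_f) = 786/(0.85 × 6 × 37) = 4.165 in.
a = 4.165 > h_f = 3.7 in: the block extends into the web. Split into flange-overhang and web parts.
C_f = 0.85 f'_c (b_f − b_w) h_f = 0.85 × 6 × (37 − 15.4) × 3.7 = 407.6 kips.
Remaining web compression depth: a_w = (T − C_f)/(0.85 f'_c b_w) = (786 − 407.6)/(0.85 × 6 × 15.4) = 4.818 in.
M_n = C_f(d − h_f/2) + (T − C_f)(d − a_w/2) = 407.6 × (24.3 − 1.85) + 378.4 × (24.3 − 2.409) = 9150.6 + 8283.6 = 17434.2 kip·in.
M_n = 17434.2/12 = 1452.85 kip·ft.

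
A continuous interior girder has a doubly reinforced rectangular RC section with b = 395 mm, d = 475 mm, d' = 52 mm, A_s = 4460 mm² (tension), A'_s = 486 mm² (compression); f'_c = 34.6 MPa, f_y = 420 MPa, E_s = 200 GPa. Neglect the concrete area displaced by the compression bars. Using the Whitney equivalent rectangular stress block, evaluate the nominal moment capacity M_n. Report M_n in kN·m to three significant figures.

Assume both tension and compression steel yield.
Net tension couple steel: A_s − A'_s = 3974 mm².
a = (A_s − A'_s) f_y / (0.85 f'_c b) = 1669080/(0.85 × 34.6 × 395) = 143.68 mm.
c = a/β₁ = 143.68/0.803 = 178.93 mm; ε'_s = 0.003(c − d')/c = 0.0021 ≥ f_y/E_s = 0.0021, so compression steel does yield.
M_n = (A_s − A'_s) f_y (d − a/2) + A'_s f_y (d − d') = [1669080 × (475 − 71.84) + 204120 × (475 − 52)] × 10⁻⁶ = 672.91 + 86.34 = 759.25 kN·m.

M_n ≈ 759 kN·m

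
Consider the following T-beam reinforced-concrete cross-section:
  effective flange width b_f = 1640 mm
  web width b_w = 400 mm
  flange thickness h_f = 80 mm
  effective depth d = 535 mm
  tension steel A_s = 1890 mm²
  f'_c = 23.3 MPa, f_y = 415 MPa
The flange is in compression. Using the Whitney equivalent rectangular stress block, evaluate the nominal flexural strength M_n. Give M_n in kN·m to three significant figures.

M_n ≈ 410 kN·m

Tension: T = A_s f_y = 1890 × 415 = 784350 N.
Try a within the flange: a = T/(0.85 f'_c b_f) = 784350/(0.85 × 23.3 × 1640) = 24.15 mm.
Since a = 24.15 ≤ h_f = 80 mm, the stress block lies entirely in the flange; analyse as a rectangular beam of width b_f.
M_n = T(d − a/2) = 784350 × (535 − 12.075) = 410.16 × 10⁶ N·mm.
M_n = 410.16 kN·m.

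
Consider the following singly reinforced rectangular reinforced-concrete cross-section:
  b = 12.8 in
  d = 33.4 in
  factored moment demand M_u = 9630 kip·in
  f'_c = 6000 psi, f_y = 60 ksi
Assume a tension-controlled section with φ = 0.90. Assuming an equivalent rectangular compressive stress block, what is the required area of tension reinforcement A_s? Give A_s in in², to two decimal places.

M_n = M_u/φ = 9630/0.90 = 10700 kip·in.
From M_n = 0.85 f'_c a b (d − a/2):
a = d − √(d² − 2M_n/(0.85 f'_c b)) = 33.4 − √(33.4² − 2 × 10700/(0.85 × 6 × 12.8)) = 5.333 in.
A_s = 0.85 f'_c a b / f_y = 0.85 × 6 × 5.333 × 12.8 / 60 = 5.802 in².

A_s ≈ 5.80 in²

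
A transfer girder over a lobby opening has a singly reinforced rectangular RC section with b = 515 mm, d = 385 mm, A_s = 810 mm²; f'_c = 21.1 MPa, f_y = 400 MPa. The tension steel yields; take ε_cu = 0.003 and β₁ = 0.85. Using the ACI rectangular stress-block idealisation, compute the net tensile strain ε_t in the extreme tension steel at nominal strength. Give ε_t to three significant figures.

ε_t ≈ 0.0250

a = A_s f_y/(0.85 f'_c b) = 35.08 mm.
β₁ = 0.85, so c = a/β₁ = 35.08/0.85 = 41.27 mm.
From the linear strain diagram with ε_cu = 0.003: ε_t = 0.003 (d − c)/c = 0.003 × (385 − 41.27)/41.27 = 0.0250.
Since ε_t ≥ 0.005, the section is tension-controlled.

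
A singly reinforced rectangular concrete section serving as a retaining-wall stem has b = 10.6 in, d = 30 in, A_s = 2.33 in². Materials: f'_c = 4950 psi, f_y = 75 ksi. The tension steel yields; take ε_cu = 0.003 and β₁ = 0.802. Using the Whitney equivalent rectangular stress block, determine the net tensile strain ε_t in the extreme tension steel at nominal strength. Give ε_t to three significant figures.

ε_t ≈ 0.0154

a = A_s f_y/(0.85 f'_c b) = 3.918 in.
β₁ = 0.802, so c = a/β₁ = 3.918/0.802 = 4.885 in.
From the linear strain diagram with ε_cu = 0.003: ε_t = 0.003 (d − c)/c = 0.003 × (30 − 4.885)/4.885 = 0.0154.
Since ε_t ≥ 0.005, the section is tension-controlled.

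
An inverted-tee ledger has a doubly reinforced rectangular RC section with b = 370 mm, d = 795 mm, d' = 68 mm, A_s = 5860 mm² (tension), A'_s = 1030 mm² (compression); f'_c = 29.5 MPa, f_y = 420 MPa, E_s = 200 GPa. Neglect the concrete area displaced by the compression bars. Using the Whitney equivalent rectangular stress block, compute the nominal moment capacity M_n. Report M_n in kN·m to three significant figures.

Assume both tension and compression steel yield.
Net tension couple steel: A_s − A'_s = 4830 mm².
a = (A_s − A'_s) f_y / (0.85 f'_c b) = 2028600/(0.85 × 29.5 × 370) = 218.65 mm.
c = a/β₁ = 218.65/0.839 = 260.61 mm; ε'_s = 0.003(c − d')/c = 0.0022 ≥ f_y/E_s = 0.0021, so compression steel does yield.
M_n = (A_s − A'_s) f_y (d − a/2) + A'_s f_y (d − d') = [2028600 × (795 − 109.325) + 432600 × (795 − 68)] × 10⁻⁶ = 1390.96 + 314.50 = 1705.46 kN·m.

M_n ≈ 1710 kN·m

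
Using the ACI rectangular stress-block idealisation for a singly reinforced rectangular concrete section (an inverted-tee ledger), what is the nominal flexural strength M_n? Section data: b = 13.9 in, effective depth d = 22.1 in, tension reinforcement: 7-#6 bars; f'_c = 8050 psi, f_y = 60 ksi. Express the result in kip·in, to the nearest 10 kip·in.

A_s = 7 × 0.44 = 3.08 in².
T = A_s f_y = 3.08 × 60 = 184.8 kips.
a = T/(0.85 f'_c b) = 184.8/(0.85 × 8.05 × 13.9) = 1.943 in.
M_n = T(d − a/2) = 184.8 × (22.1 − 0.9715) = 3904.5 kip·in.

M_n ≈ 3900 kip·in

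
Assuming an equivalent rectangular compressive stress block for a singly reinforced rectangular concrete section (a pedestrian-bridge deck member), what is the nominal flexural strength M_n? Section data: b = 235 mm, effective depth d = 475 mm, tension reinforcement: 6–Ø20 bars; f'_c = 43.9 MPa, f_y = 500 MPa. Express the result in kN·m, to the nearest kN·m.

A_s = 6 × 314 = 1884 mm².
T = A_s f_y = 1884 × 500 = 942000 N = 942 kN.
From C = T: a = T/(0.85 f'_c b) = 942000/(0.85 × 43.9 × 235) = 107.42 mm.
M_n = T(d − a/2) = 942 kN × (475 − 53.71) mm = 396.86 kN·m.

M_n ≈ 397 kN·m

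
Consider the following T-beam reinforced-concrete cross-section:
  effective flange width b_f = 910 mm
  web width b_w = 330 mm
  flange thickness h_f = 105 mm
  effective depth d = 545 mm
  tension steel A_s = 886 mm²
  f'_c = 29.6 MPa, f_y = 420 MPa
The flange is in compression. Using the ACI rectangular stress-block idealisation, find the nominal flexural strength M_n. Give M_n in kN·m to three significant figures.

M_n ≈ 200 kN·m

Tension: T = A_s f_y = 886 × 420 = 372120 N.
Try a within the flange: a = T/(0.85 f'_c b_f) = 372120/(0.85 × 29.6 × 910) = 16.25 mm.
Since a = 16.25 ≤ h_f = 105 mm, the stress block lies entirely in the flange; analyse as a rectangular beam of width b_f.
M_n = T(d − a/2) = 372120 × (545 − 8.125) = 199.78 × 10⁶ N·mm.
M_n = 199.78 kN·m.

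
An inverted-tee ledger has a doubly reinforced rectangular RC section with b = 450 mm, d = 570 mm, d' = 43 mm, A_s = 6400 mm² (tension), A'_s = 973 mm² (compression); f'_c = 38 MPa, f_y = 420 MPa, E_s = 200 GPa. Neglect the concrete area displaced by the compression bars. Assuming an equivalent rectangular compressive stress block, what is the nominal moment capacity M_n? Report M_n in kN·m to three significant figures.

Assume both tension and compression steel yield.
Net tension couple steel: A_s − A'_s = 5427 mm².
a = (A_s − A'_s) f_y / (0.85 f'_c b) = 2279340/(0.85 × 38 × 450) = 156.82 mm.
c = a/β₁ = 156.82/0.779 = 201.31 mm; ε'_s = 0.003(c − d')/c = 0.0024 ≥ f_y/E_s = 0.0021, so compression steel does yield.
M_n = (A_s − A'_s) f_y (d − a/2) + A'_s f_y (d − d') = [2279340 × (570 − 78.41) + 408660 × (570 − 43)] × 10⁻⁶ = 1120.50 + 215.36 = 1335.86 kN·m.

M_n ≈ 1340 kN·m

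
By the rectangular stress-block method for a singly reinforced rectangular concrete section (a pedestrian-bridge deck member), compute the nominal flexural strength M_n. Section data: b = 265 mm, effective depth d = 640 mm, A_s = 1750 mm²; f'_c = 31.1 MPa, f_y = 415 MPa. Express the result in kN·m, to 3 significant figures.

T = A_s f_y = 1750 × 415 = 726250 N = 726.25 kN.
From C = T: a = T/(0.85 f'_c b) = 726250/(0.85 × 31.1 × 265) = 103.67 mm.
M_n = T(d − a/2) = 726.25 kN × (640 − 51.835) mm = 427.15 kN·m.

M_n ≈ 427 kN·m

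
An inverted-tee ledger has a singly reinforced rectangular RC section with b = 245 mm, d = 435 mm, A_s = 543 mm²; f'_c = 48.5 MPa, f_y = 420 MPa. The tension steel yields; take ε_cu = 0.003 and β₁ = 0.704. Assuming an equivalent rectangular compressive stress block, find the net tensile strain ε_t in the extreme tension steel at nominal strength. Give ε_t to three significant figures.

ε_t ≈ 0.0377

a = A_s f_y/(0.85 f'_c b) = 22.58 mm.
β₁ = 0.704, so c = a/β₁ = 22.58/0.704 = 32.07 mm.
From the linear strain diagram with ε_cu = 0.003: ε_t = 0.003 (d − c)/c = 0.003 × (435 − 32.07)/32.07 = 0.0377.
Since ε_t ≥ 0.005, the section is tension-controlled.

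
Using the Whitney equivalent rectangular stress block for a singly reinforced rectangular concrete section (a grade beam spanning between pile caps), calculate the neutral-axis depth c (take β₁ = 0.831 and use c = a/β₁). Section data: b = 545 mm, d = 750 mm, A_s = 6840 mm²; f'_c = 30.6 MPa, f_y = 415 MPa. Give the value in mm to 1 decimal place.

c ≈ 241.0 mm

T = A_s f_y = 6840 × 415 = 2838600 N = 2838.6 kN.
Setting C = 0.85 f'_c a b equal to T: a = 2838600/(0.85 × 30.6 × 545) = 200.248 mm.
With β₁ = 0.831, c = a/β₁ = 200.248/0.831 = 241.0 mm.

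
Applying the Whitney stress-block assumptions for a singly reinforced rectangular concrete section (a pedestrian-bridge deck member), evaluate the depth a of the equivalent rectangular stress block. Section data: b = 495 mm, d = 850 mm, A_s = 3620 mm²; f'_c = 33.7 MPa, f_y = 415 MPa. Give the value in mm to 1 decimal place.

T = A_s f_y = 3620 × 415 = 1502300 N = 1502.3 kN.
Setting C = 0.85 f'_c a b equal to T: a = 1502300/(0.85 × 33.7 × 495) = 106.0 mm.

a ≈ 106.0 mm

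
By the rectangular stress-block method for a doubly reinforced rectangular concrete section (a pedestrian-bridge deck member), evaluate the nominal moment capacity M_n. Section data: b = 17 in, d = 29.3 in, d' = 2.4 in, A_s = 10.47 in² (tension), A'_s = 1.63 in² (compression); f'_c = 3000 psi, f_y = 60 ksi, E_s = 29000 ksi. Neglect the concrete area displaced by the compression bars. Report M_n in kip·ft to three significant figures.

Assume both steels yield.
a = (A_s − A'_s) f_y/(0.85 f'_c b) = (10.47 − 1.63) × 60/(0.85 × 3 × 17) = 12.235 in.
c = a/β₁ = 12.235/0.85 = 14.394 in; ε'_s = 0.003(c − d')/c = 0.0025 ≥ ε_y = 0.0021, so the compression steel yields.
M_n = (A_s − A'_s) f_y (d − a/2) + A'_s f_y (d − d') = 530.4 × (29.3 − 6.1175) + 97.8 × (29.3 − 2.4) = 12296.0 + 2630.8 = 14926.8 kip·in = 14926.8/12 = 1243.90 kip·ft.

M_n ≈ 1240 kip·ft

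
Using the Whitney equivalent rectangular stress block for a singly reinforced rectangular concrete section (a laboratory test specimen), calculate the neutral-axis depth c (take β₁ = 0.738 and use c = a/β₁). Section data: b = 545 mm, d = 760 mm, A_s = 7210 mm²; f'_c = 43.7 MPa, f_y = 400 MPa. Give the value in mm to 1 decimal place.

T = A_s f_y = 7210 × 400 = 2884000 N = 2884 kN.
Setting C = 0.85 f'_c a b equal to T: a = 2884000/(0.85 × 43.7 × 545) = 142.462 mm.
With β₁ = 0.738, c = a/β₁ = 142.462/0.738 = 193.0 mm.

c ≈ 193.0 mm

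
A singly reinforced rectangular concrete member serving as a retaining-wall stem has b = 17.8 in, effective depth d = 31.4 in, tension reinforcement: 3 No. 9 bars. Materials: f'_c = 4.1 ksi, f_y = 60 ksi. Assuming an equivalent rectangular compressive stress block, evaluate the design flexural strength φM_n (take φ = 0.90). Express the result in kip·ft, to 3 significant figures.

A_s = 3 × 1 = 3 in².
T = A_s f_y = 3 × 60 = 180 kips.
a = T/(0.85 f'_c b) = 180/(0.85 × 4.1 × 17.8) = 2.902 in.
M_n = T(d − a/2) = 180 × (31.4 − 1.451) = 5390.8 kip·in = 5390.8/12 = 449.23 kip·ft.
φM_n = 0.90 × 449.23 = 404.31 kip·ft.

φM_n ≈ 404 kip·ft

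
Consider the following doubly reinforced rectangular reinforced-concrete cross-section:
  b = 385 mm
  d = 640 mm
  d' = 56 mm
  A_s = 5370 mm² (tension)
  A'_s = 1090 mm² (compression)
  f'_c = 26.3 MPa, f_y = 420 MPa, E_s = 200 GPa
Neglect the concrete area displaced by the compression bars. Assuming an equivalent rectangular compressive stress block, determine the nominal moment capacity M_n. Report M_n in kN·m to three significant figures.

Assume both tension and compression steel yield.
Net tension couple steel: A_s − A'_s = 4280 mm².
a = (A_s − A'_s) f_y / (0.85 f'_c b) = 1797600/(0.85 × 26.3 × 385) = 208.86 mm.
c = a/β₁ = 208.86/0.85 = 245.72 mm; ε'_s = 0.003(c − d')/c = 0.0023 ≥ f_y/E_s = 0.0021, so compression steel does yield.
M_n = (A_s − A'_s) f_y (d − a/2) + A'_s f_y (d − d') = [1797600 × (640 − 104.43) + 457800 × (640 − 56)] × 10⁻⁶ = 962.74 + 267.36 = 1230.10 kN·m.

M_n ≈ 1230 kN·m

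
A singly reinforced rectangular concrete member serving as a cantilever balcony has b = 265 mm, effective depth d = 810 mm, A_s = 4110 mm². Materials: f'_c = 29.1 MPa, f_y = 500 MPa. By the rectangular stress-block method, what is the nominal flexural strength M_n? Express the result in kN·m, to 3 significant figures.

T = A_s f_y = 4110 × 500 = 2055000 N = 2055 kN.
From C = T: a = T/(0.85 f'_c b) = 2055000/(0.85 × 29.1 × 265) = 313.51 mm.
M_n = T(d − a/2) = 2055 kN × (810 − 156.755) mm = 1342.42 kN·m.

M_n ≈ 1340 kN·m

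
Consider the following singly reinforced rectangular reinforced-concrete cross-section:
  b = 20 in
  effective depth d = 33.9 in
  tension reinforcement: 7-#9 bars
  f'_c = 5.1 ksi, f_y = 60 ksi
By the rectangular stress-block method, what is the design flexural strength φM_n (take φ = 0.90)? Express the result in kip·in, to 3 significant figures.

A_s = 7 × 1 = 7 in².
T = A_s f_y = 7 × 60 = 420 kips.
a = T/(0.85 f'_c b) = 420/(0.85 × 5.1 × 20) = 4.844 in.
M_n = T(d − a/2) = 420 × (33.9 − 2.422) = 13220.8 kip·in.
φM_n = 0.90 × 13220.8 = 11898.7 kip·in.

φM_n ≈ 11900 kip·in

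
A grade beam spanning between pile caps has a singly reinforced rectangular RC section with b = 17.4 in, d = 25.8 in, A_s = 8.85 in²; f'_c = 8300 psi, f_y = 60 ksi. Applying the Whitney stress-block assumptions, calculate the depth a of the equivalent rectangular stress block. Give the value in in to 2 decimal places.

a ≈ 4.33 in

T = A_s f_y = 8.85 × 60 = 531 kips.
a = T/(0.85 f'_c b) = 531/(0.85 × 8.3 × 17.4) = 4.33 in.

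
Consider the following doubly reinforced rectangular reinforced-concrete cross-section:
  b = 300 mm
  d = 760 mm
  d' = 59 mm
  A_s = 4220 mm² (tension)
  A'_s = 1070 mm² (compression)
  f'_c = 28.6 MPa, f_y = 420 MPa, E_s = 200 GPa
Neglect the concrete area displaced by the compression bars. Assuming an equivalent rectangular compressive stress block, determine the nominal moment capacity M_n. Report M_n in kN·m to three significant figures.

Assume both tension and compression steel yield.
Net tension couple steel: A_s − A'_s = 3150 mm².
a = (A_s − A'_s) f_y / (0.85 f'_c b) = 1323000/(0.85 × 28.6 × 300) = 181.41 mm.
c = a/β₁ = 181.41/0.846 = 214.43 mm; ε'_s = 0.003(c − d')/c = 0.0022 ≥ f_y/E_s = 0.0021, so compression steel does yield.
M_n = (A_s − A'_s) f_y (d − a/2) + A'_s f_y (d − d') = [1323000 × (760 − 90.705) + 449400 × (760 − 59)] × 10⁻⁶ = 885.48 + 315.03 = 1200.51 kN·m.

M_n ≈ 1200 kN·m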